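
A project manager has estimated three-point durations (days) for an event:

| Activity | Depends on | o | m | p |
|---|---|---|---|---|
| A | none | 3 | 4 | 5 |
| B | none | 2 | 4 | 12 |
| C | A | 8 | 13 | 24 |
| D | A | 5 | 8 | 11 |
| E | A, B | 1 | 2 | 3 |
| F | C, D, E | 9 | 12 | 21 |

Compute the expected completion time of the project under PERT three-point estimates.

31 days

te_A = (3 + 4·4 + 5)/6 = 24/6 = 4
te_B = (2 + 4·4 + 12)/6 = 30/6 = 5
te_C = (8 + 4·13 + 24)/6 = 84/6 = 14
te_D = (5 + 4·8 + 11)/6 = 48/6 = 8
te_E = (1 + 4·2 + 3)/6 = 12/6 = 2
te_F = (9 + 4·12 + 21)/6 = 78/6 = 13

Forward pass:
ES_A = 0; EF_A = 4
ES_B = 0; EF_B = 5
ES_C = 4; EF_C = 4+14 = 18
ES_D = 4; EF_D = 4+8 = 12
ES_E = max(EF_A=4, EF_B=5) = 5; EF_E = 5+2 = 7
ES_F = max(EF_C=18, EF_D=12, EF_E=7) = 18; EF_F = 18+13 = 31
Expected project duration μ = 31 days. Critical path: A → C → F.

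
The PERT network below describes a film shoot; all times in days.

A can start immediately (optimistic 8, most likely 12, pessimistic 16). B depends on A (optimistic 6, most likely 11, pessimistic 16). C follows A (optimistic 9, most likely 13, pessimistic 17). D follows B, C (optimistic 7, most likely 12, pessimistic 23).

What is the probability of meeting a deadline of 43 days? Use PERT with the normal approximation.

te_A = (8 + 4·12 + 16)/6 = 72/6 = 12; σ²_A = ((16−8)/6)² = 1.778
te_B = (6 + 4·11 + 16)/6 = 66/6 = 11; σ²_B = ((16−6)/6)² = 2.778
te_C = (9 + 4·13 + 17)/6 = 78/6 = 13; σ²_C = ((17−9)/6)² = 1.778
te_D = (7 + 4·12 + 23)/6 = 78/6 = 13; σ²_D = ((23−7)/6)² = 7.111

Forward pass:
ES_A = 0; EF_A = 12
ES_B = 12; EF_B = 12+11 = 23
ES_C = 12; EF_C = 12+13 = 25
ES_D = max(EF_B=23, EF_C=25) = 25; EF_D = 25+13 = 38
Expected project duration μ = 38 days. Critical path: A → C → D.

Variance along critical path = 1.778 + 1.778 + 7.111 = 10.667; σ = √10.667 = 3.266 days.
Z = (43 − 38) / 3.266 = 1.531
P(T ≤ 43) = Φ(1.531) ≈ 0.937

0.937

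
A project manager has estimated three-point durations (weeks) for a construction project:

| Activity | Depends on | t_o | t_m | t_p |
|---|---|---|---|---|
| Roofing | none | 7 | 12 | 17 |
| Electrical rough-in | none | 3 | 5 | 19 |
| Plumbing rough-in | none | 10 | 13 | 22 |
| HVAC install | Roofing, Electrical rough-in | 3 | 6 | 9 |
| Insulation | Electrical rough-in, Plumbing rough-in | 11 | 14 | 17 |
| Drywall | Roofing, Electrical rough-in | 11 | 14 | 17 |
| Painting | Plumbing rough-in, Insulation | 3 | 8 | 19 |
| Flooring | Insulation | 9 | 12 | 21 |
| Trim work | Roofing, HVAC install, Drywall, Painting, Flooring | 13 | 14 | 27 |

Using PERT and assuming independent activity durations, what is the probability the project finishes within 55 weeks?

te_Roofing = (7 + 4·12 + 17)/6 = 72/6 = 12; σ²_Roofing = ((17−7)/6)² = 2.778
te_Electrical rough-in = (3 + 4·5 + 19)/6 = 42/6 = 7; σ²_Electrical rough-in = ((19−3)/6)² = 7.111
te_Plumbing rough-in = (10 + 4·13 + 22)/6 = 84/6 = 14; σ²_Plumbing rough-in = ((22−10)/6)² = 4.000
te_HVAC install = (3 + 4·6 + 9)/6 = 36/6 = 6; σ²_HVAC install = ((9−3)/6)² = 1.000
te_Insulation = (11 + 4·14 + 17)/6 = 84/6 = 14; σ²_Insulation = ((17−11)/6)² = 1.000
te_Drywall = (11 + 4·14 + 17)/6 = 84/6 = 14; σ²_Drywall = ((17−11)/6)² = 1.000
te_Painting = (3 + 4·8 + 19)/6 = 54/6 = 9; σ²_Painting = ((19−3)/6)² = 7.111
te_Flooring = (9 + 4·12 + 21)/6 = 78/6 = 13; σ²_Flooring = ((21−9)/6)² = 4.000
te_Trim work = (13 + 4·14 + 27)/6 = 96/6 = 16; σ²_Trim work = ((27−13)/6)² = 5.444

Forward pass:
ES_Roofing = 0; EF_Roofing = 12
ES_Electrical rough-in = 0; EF_Electrical rough-in = 7
ES_Plumbing rough-in = 0; EF_Plumbing rough-in = 14
ES_HVAC install = max(EF_Roofing=12, EF_Electrical rough-in=7) = 12; EF_HVAC install = 12+6 = 18
ES_Insulation = max(EF_Electrical rough-in=7, EF_Plumbing rough-in=14) = 14; EF_Insulation = 14+14 = 28
ES_Drywall = max(EF_Roofing=12, EF_Electrical rough-in=7) = 12; EF_Drywall = 12+14 = 26
ES_Painting = max(EF_Plumbing rough-in=14, EF_Insulation=28) = 28; EF_Painting = 28+9 = 37
ES_Flooring = 28; EF_Flooring = 28+13 = 41
ES_Trim work = max(EF_Roofing=12, EF_HVAC install=18, EF_Drywall=26, EF_Painting=37, EF_Flooring=41) = 41; EF_Trim work = 41+16 = 57
Expected project duration μ = 57 weeks. Critical path: Plumbing rough-in → Insulation → Flooring → Trim work.

Variance along critical path = 4.000 + 1.000 + 4.000 + 5.444 = 14.444; σ = √14.444 = 3.801 weeks.
Z = (55 − 57) / 3.801 = -0.526
P(T ≤ 55) = Φ(-0.526) ≈ 0.299

0.299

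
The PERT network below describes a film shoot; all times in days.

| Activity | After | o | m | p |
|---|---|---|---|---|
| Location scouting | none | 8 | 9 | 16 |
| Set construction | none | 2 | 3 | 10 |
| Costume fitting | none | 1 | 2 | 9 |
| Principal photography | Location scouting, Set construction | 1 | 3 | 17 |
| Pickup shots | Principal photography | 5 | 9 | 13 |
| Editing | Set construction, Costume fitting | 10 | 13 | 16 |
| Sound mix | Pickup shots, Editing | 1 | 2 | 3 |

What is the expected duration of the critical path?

te_Location scouting = (8 + 4·9 + 16)/6 = 60/6 = 10
te_Set construction = (2 + 4·3 + 10)/6 = 24/6 = 4
te_Costume fitting = (1 + 4·2 + 9)/6 = 18/6 = 3
te_Principal photography = (1 + 4·3 + 17)/6 = 30/6 = 5
te_Pickup shots = (5 + 4·9 + 13)/6 = 54/6 = 9
te_Editing = (10 + 4·13 + 16)/6 = 78/6 = 13
te_Sound mix = (1 + 4·2 + 3)/6 = 12/6 = 2

Forward pass:
ES_Location scouting = 0; EF_Location scouting = 10
ES_Set construction = 0; EF_Set construction = 4
ES_Costume fitting = 0; EF_Costume fitting = 3
ES_Principal photography = max(EF_Location scouting=10, EF_Set construction=4) = 10; EF_Principal photography = 10+5 = 15
ES_Pickup shots = 15; EF_Pickup shots = 15+9 = 24
ES_Editing = max(EF_Set construction=4, EF_Costume fitting=3) = 4; EF_Editing = 4+13 = 17
ES_Sound mix = max(EF_Pickup shots=24, EF_Editing=17) = 24; EF_Sound mix = 24+2 = 26
Expected project duration μ = 26 days. Critical path: Location scouting → Principal photography → Pickup shots → Sound mix.

26 days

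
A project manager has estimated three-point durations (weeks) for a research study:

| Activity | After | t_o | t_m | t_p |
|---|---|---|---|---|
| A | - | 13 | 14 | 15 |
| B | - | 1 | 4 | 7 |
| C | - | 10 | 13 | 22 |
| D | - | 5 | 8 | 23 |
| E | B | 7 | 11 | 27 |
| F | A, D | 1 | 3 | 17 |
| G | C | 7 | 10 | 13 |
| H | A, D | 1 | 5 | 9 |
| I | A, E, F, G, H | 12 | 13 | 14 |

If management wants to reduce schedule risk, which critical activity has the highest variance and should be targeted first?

C

te_A = (13 + 4·14 + 15)/6 = 84/6 = 14; σ²_A = ((15−13)/6)² = 0.111
te_B = (1 + 4·4 + 7)/6 = 24/6 = 4; σ²_B = ((7−1)/6)² = 1.000
te_C = (10 + 4·13 + 22)/6 = 84/6 = 14; σ²_C = ((22−10)/6)² = 4.000
te_D = (5 + 4·8 + 23)/6 = 60/6 = 10; σ²_D = ((23−5)/6)² = 9.000
te_E = (7 + 4·11 + 27)/6 = 78/6 = 13; σ²_E = ((27−7)/6)² = 11.111
te_F = (1 + 4·3 + 17)/6 = 30/6 = 5; σ²_F = ((17−1)/6)² = 7.111
te_G = (7 + 4·10 + 13)/6 = 60/6 = 10; σ²_G = ((13−7)/6)² = 1.000
te_H = (1 + 4·5 + 9)/6 = 30/6 = 5; σ²_H = ((9−1)/6)² = 1.778
te_I = (12 + 4·13 + 14)/6 = 78/6 = 13; σ²_I = ((14−12)/6)² = 0.111

Forward pass:
ES_A = 0; EF_A = 14
ES_B = 0; EF_B = 4
ES_C = 0; EF_C = 14
ES_D = 0; EF_D = 10
ES_E = 4; EF_E = 4+13 = 17
ES_F = max(EF_A=14, EF_D=10) = 14; EF_F = 14+5 = 19
ES_G = 14; EF_G = 14+10 = 24
ES_H = max(EF_A=14, EF_D=10) = 14; EF_H = 14+5 = 19
ES_I = max(EF_A=14, EF_E=17, EF_F=19, EF_G=24, EF_H=19) = 24; EF_I = 24+13 = 37
Expected project duration μ = 37 weeks. Critical path: C → G → I.

Variances on critical path: σ²_C=4.000, σ²_G=1.000, σ²_I=0.111.
Largest is σ²_C = 4.000.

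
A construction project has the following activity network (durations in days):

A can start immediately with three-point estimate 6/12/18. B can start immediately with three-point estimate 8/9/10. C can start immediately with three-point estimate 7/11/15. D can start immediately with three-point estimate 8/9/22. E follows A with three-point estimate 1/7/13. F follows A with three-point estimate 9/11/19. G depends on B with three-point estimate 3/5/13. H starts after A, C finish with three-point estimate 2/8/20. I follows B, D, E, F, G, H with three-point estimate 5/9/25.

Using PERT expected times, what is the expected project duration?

te_A = (6 + 4·12 + 18)/6 = 72/6 = 12
te_B = (8 + 4·9 + 10)/6 = 54/6 = 9
te_C = (7 + 4·11 + 15)/6 = 66/6 = 11
te_D = (8 + 4·9 + 22)/6 = 66/6 = 11
te_E = (1 + 4·7 + 13)/6 = 42/6 = 7
te_F = (9 + 4·11 + 19)/6 = 72/6 = 12
te_G = (3 + 4·5 + 13)/6 = 36/6 = 6
te_H = (2 + 4·8 + 20)/6 = 54/6 = 9
te_I = (5 + 4·9 + 25)/6 = 66/6 = 11

Forward pass:
ES_A = 0; EF_A = 12
ES_B = 0; EF_B = 9
ES_C = 0; EF_C = 11
ES_D = 0; EF_D = 11
ES_E = 12; EF_E = 12+7 = 19
ES_F = 12; EF_F = 12+12 = 24
ES_G = 9; EF_G = 9+6 = 15
ES_H = max(EF_A=12, EF_C=11) = 12; EF_H = 12+9 = 21
ES_I = max(EF_B=9, EF_D=11, EF_E=19, EF_F=24, EF_G=15, EF_H=21) = 24; EF_I = 24+11 = 35
Expected project duration μ = 35 days. Critical path: A → F → I.

35 days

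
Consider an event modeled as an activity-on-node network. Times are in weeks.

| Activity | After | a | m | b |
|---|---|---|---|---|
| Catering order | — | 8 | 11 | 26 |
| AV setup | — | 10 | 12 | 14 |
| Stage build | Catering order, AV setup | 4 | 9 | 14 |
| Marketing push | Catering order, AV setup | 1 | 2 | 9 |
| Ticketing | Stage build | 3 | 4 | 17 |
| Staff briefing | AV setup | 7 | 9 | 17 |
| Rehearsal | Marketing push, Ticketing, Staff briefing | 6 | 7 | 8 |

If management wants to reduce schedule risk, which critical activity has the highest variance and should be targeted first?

te_Catering order = (8 + 4·11 + 26)/6 = 78/6 = 13; σ²_Catering order = ((26−8)/6)² = 9.000
te_AV setup = (10 + 4·12 + 14)/6 = 72/6 = 12; σ²_AV setup = ((14−10)/6)² = 0.444
te_Stage build = (4 + 4·9 + 14)/6 = 54/6 = 9; σ²_Stage build = ((14−4)/6)² = 2.778
te_Marketing push = (1 + 4·2 + 9)/6 = 18/6 = 3; σ²_Marketing push = ((9−1)/6)² = 1.778
te_Ticketing = (3 + 4·4 + 17)/6 = 36/6 = 6; σ²_Ticketing = ((17−3)/6)² = 5.444
te_Staff briefing = (7 + 4·9 + 17)/6 = 60/6 = 10; σ²_Staff briefing = ((17−7)/6)² = 2.778
te_Rehearsal = (6 + 4·7 + 8)/6 = 42/6 = 7; σ²_Rehearsal = ((8−6)/6)² = 0.111

Forward pass:
ES_Catering order = 0; EF_Catering order = 13
ES_AV setup = 0; EF_AV setup = 12
ES_Stage build = max(EF_Catering order=13, EF_AV setup=12) = 13; EF_Stage build = 13+9 = 22
ES_Marketing push = max(EF_Catering order=13, EF_AV setup=12) = 13; EF_Marketing push = 13+3 = 16
ES_Ticketing = 22; EF_Ticketing = 22+6 = 28
ES_Staff briefing = 12; EF_Staff briefing = 12+10 = 22
ES_Rehearsal = max(EF_Marketing push=16, EF_Ticketing=28, EF_Staff briefing=22) = 28; EF_Rehearsal = 28+7 = 35
Expected project duration μ = 35 weeks. Critical path: Catering order → Stage build → Ticketing → Rehearsal.

Variances on critical path: σ²_Catering order=9.000, σ²_Stage build=2.778, σ²_Ticketing=5.444, σ²_Rehearsal=0.111.
Largest is σ²_Catering order = 9.000.

Catering order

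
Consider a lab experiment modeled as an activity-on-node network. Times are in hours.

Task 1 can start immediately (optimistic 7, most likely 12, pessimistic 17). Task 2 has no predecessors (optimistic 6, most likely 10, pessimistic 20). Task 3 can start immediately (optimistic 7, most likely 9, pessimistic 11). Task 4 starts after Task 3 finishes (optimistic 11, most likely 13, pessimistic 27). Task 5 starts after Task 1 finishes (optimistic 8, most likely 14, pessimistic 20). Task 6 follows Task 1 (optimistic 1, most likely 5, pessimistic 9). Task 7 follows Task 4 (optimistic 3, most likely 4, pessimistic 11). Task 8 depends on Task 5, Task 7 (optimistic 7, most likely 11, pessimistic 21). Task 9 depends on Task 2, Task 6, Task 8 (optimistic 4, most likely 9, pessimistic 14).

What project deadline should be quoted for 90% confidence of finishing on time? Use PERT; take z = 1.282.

55.4 hours

te_Task 1 = (7 + 4·12 + 17)/6 = 72/6 = 12; σ²_Task 1 = ((17−7)/6)² = 2.778
te_Task 2 = (6 + 4·10 + 20)/6 = 66/6 = 11; σ²_Task 2 = ((20−6)/6)² = 5.444
te_Task 3 = (7 + 4·9 + 11)/6 = 54/6 = 9; σ²_Task 3 = ((11−7)/6)² = 0.444
te_Task 4 = (11 + 4·13 + 27)/6 = 90/6 = 15; σ²_Task 4 = ((27−11)/6)² = 7.111
te_Task 5 = (8 + 4·14 + 20)/6 = 84/6 = 14; σ²_Task 5 = ((20−8)/6)² = 4.000
te_Task 6 = (1 + 4·5 + 9)/6 = 30/6 = 5; σ²_Task 6 = ((9−1)/6)² = 1.778
te_Task 7 = (3 + 4·4 + 11)/6 = 30/6 = 5; σ²_Task 7 = ((11−3)/6)² = 1.778
te_Task 8 = (7 + 4·11 + 21)/6 = 72/6 = 12; σ²_Task 8 = ((21−7)/6)² = 5.444
te_Task 9 = (4 + 4·9 + 14)/6 = 54/6 = 9; σ²_Task 9 = ((14−4)/6)² = 2.778

Forward pass:
ES_Task 1 = 0; EF_Task 1 = 12
ES_Task 2 = 0; EF_Task 2 = 11
ES_Task 3 = 0; EF_Task 3 = 9
ES_Task 4 = 9; EF_Task 4 = 9+15 = 24
ES_Task 5 = 12; EF_Task 5 = 12+14 = 26
ES_Task 6 = 12; EF_Task 6 = 12+5 = 17
ES_Task 7 = 24; EF_Task 7 = 24+5 = 29
ES_Task 8 = max(EF_Task 5=26, EF_Task 7=29) = 29; EF_Task 8 = 29+12 = 41
ES_Task 9 = max(EF_Task 2=11, EF_Task 6=17, EF_Task 8=41) = 41; EF_Task 9 = 41+9 = 50
Expected project duration μ = 50 hours. Critical path: Task 3 → Task 4 → Task 7 → Task 8 → Task 9.

Variance along critical path = 0.444 + 7.111 + 1.778 + 5.444 + 2.778 = 17.556; σ = 4.190 hours.
D = μ + z·σ = 50 + 1.282·4.190 = 55.4 hours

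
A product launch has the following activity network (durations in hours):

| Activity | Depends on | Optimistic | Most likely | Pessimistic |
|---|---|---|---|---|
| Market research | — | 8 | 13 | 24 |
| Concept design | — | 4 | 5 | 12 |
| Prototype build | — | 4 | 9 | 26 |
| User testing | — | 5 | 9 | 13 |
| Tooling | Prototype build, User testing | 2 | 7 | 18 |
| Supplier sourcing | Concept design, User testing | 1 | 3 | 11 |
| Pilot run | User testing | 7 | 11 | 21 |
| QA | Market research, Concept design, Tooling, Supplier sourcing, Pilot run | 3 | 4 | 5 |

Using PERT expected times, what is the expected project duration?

25 hours

te_Market research = (8 + 4·13 + 24)/6 = 84/6 = 14
te_Concept design = (4 + 4·5 + 12)/6 = 36/6 = 6
te_Prototype build = (4 + 4·9 + 26)/6 = 66/6 = 11
te_User testing = (5 + 4·9 + 13)/6 = 54/6 = 9
te_Tooling = (2 + 4·7 + 18)/6 = 48/6 = 8
te_Supplier sourcing = (1 + 4·3 + 11)/6 = 24/6 = 4
te_Pilot run = (7 + 4·11 + 21)/6 = 72/6 = 12
te_QA = (3 + 4·4 + 5)/6 = 24/6 = 4

Forward pass:
ES_Market research = 0; EF_Market research = 14
ES_Concept design = 0; EF_Concept design = 6
ES_Prototype build = 0; EF_Prototype build = 11
ES_User testing = 0; EF_User testing = 9
ES_Tooling = max(EF_Prototype build=11, EF_User testing=9) = 11; EF_Tooling = 11+8 = 19
ES_Supplier sourcing = max(EF_Concept design=6, EF_User testing=9) = 9; EF_Supplier sourcing = 9+4 = 13
ES_Pilot run = 9; EF_Pilot run = 9+12 = 21
ES_QA = max(EF_Market research=14, EF_Concept design=6, EF_Tooling=19, EF_Supplier sourcing=13, EF_Pilot run=21) = 21; EF_QA = 21+4 = 25
Expected project duration μ = 25 hours. Critical path: User testing → Pilot run → QA.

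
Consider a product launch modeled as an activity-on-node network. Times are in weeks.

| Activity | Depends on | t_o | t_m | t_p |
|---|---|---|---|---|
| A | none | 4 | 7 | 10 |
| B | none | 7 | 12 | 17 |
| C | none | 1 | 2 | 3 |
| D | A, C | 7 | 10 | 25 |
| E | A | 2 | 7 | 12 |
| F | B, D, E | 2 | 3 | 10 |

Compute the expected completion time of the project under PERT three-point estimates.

23 weeks

te_A = (4 + 4·7 + 10)/6 = 42/6 = 7
te_B = (7 + 4·12 + 17)/6 = 72/6 = 12
te_C = (1 + 4·2 + 3)/6 = 12/6 = 2
te_D = (7 + 4·10 + 25)/6 = 72/6 = 12
te_E = (2 + 4·7 + 12)/6 = 42/6 = 7
te_F = (2 + 4·3 + 10)/6 = 24/6 = 4

Forward pass:
ES_A = 0; EF_A = 7
ES_B = 0; EF_B = 12
ES_C = 0; EF_C = 2
ES_D = max(EF_A=7, EF_C=2) = 7; EF_D = 7+12 = 19
ES_E = 7; EF_E = 7+7 = 14
ES_F = max(EF_B=12, EF_D=19, EF_E=14) = 19; EF_F = 19+4 = 23
Expected project duration μ = 23 weeks. Critical path: A → D → F.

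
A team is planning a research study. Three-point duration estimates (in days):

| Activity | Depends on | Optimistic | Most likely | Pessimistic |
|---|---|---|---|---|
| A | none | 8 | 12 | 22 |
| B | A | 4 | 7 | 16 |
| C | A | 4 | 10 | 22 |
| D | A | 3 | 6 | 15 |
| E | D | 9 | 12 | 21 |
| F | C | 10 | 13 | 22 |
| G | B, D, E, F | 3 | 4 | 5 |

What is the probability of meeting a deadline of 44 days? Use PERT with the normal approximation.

0.679

te_A = (8 + 4·12 + 22)/6 = 78/6 = 13; σ²_A = ((22−8)/6)² = 5.444
te_B = (4 + 4·7 + 16)/6 = 48/6 = 8; σ²_B = ((16−4)/6)² = 4.000
te_C = (4 + 4·10 + 22)/6 = 66/6 = 11; σ²_C = ((22−4)/6)² = 9.000
te_D = (3 + 4·6 + 15)/6 = 42/6 = 7; σ²_D = ((15−3)/6)² = 4.000
te_E = (9 + 4·12 + 21)/6 = 78/6 = 13; σ²_E = ((21−9)/6)² = 4.000
te_F = (10 + 4·13 + 22)/6 = 84/6 = 14; σ²_F = ((22−10)/6)² = 4.000
te_G = (3 + 4·4 + 5)/6 = 24/6 = 4; σ²_G = ((5−3)/6)² = 0.111

Forward pass:
ES_A = 0; EF_A = 13
ES_B = 13; EF_B = 13+8 = 21
ES_C = 13; EF_C = 13+11 = 24
ES_D = 13; EF_D = 13+7 = 20
ES_E = 20; EF_E = 20+13 = 33
ES_F = 24; EF_F = 24+14 = 38
ES_G = max(EF_B=21, EF_D=20, EF_E=33, EF_F=38) = 38; EF_G = 38+4 = 42
Expected project duration μ = 42 days. Critical path: A → C → F → G.

Variance along critical path = 5.444 + 9.000 + 4.000 + 0.111 = 18.556; σ = √18.556 = 4.308 days.
Z = (44 − 42) / 4.308 = 0.464
P(T ≤ 44) = Φ(0.464) ≈ 0.679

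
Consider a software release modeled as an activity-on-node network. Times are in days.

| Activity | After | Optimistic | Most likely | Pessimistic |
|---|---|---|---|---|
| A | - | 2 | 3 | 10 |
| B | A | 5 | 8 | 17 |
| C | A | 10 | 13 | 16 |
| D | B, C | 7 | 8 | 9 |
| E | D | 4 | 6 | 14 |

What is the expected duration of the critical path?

32 days

te_A = (2 + 4·3 + 10)/6 = 24/6 = 4
te_B = (5 + 4·8 + 17)/6 = 54/6 = 9
te_C = (10 + 4·13 + 16)/6 = 78/6 = 13
te_D = (7 + 4·8 + 9)/6 = 48/6 = 8
te_E = (4 + 4·6 + 14)/6 = 42/6 = 7

Forward pass:
ES_A = 0; EF_A = 4
ES_B = 4; EF_B = 4+9 = 13
ES_C = 4; EF_C = 4+13 = 17
ES_D = max(EF_B=13, EF_C=17) = 17; EF_D = 17+8 = 25
ES_E = 25; EF_E = 25+7 = 32
Expected project duration μ = 32 days. Critical path: A → C → D → E.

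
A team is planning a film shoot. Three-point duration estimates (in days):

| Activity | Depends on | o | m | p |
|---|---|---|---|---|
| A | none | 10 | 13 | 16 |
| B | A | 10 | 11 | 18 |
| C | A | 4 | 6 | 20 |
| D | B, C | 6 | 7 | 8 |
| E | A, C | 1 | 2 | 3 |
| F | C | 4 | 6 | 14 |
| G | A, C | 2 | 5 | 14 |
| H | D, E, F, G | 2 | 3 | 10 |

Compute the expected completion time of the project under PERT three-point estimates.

te_A = (10 + 4·13 + 16)/6 = 78/6 = 13
te_B = (10 + 4·11 + 18)/6 = 72/6 = 12
te_C = (4 + 4·6 + 20)/6 = 48/6 = 8
te_D = (6 + 4·7 + 8)/6 = 42/6 = 7
te_E = (1 + 4·2 + 3)/6 = 12/6 = 2
te_F = (4 + 4·6 + 14)/6 = 42/6 = 7
te_G = (2 + 4·5 + 14)/6 = 36/6 = 6
te_H = (2 + 4·3 + 10)/6 = 24/6 = 4

Forward pass:
ES_A = 0; EF_A = 13
ES_B = 13; EF_B = 13+12 = 25
ES_C = 13; EF_C = 13+8 = 21
ES_D = max(EF_B=25, EF_C=21) = 25; EF_D = 25+7 = 32
ES_E = max(EF_A=13, EF_C=21) = 21; EF_E = 21+2 = 23
ES_F = 21; EF_F = 21+7 = 28
ES_G = max(EF_A=13, EF_C=21) = 21; EF_G = 21+6 = 27
ES_H = max(EF_D=32, EF_E=23, EF_F=28, EF_G=27) = 32; EF_H = 32+4 = 36
Expected project duration μ = 36 days. Critical path: A → B → D → H.

36 days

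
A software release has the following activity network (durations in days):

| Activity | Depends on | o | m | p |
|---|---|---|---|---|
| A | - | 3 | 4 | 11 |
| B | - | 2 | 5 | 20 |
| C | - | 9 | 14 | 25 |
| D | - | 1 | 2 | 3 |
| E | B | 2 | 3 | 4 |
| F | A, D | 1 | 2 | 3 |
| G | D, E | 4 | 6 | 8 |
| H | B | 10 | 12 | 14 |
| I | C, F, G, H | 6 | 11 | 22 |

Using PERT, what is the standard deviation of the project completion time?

4.07 days

te_A = (3 + 4·4 + 11)/6 = 30/6 = 5; σ²_A = ((11−3)/6)² = 1.778
te_B = (2 + 4·5 + 20)/6 = 42/6 = 7; σ²_B = ((20−2)/6)² = 9.000
te_C = (9 + 4·14 + 25)/6 = 90/6 = 15; σ²_C = ((25−9)/6)² = 7.111
te_D = (1 + 4·2 + 3)/6 = 12/6 = 2; σ²_D = ((3−1)/6)² = 0.111
te_E = (2 + 4·3 + 4)/6 = 18/6 = 3; σ²_E = ((4−2)/6)² = 0.111
te_F = (1 + 4·2 + 3)/6 = 12/6 = 2; σ²_F = ((3−1)/6)² = 0.111
te_G = (4 + 4·6 + 8)/6 = 36/6 = 6; σ²_G = ((8−4)/6)² = 0.444
te_H = (10 + 4·12 + 14)/6 = 72/6 = 12; σ²_H = ((14−10)/6)² = 0.444
te_I = (6 + 4·11 + 22)/6 = 72/6 = 12; σ²_I = ((22−6)/6)² = 7.111

Forward pass:
ES_A = 0; EF_A = 5
ES_B = 0; EF_B = 7
ES_C = 0; EF_C = 15
ES_D = 0; EF_D = 2
ES_E = 7; EF_E = 7+3 = 10
ES_F = max(EF_A=5, EF_D=2) = 5; EF_F = 5+2 = 7
ES_G = max(EF_D=2, EF_E=10) = 10; EF_G = 10+6 = 16
ES_H = 7; EF_H = 7+12 = 19
ES_I = max(EF_C=15, EF_F=7, EF_G=16, EF_H=19) = 19; EF_I = 19+12 = 31
Expected project duration μ = 31 days. Critical path: B → H → I.

Variance along critical path = 9.000 + 0.444 + 7.111 = 16.556
σ = √16.556 = 4.069 days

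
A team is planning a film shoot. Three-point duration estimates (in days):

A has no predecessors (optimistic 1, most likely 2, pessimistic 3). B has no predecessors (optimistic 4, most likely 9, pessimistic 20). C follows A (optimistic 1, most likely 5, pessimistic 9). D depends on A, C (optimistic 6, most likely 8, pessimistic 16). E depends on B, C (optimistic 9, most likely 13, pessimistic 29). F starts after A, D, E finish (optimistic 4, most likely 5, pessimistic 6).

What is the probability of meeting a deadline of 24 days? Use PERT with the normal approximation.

te_A = (1 + 4·2 + 3)/6 = 12/6 = 2; σ²_A = ((3−1)/6)² = 0.111
te_B = (4 + 4·9 + 20)/6 = 60/6 = 10; σ²_B = ((20−4)/6)² = 7.111
te_C = (1 + 4·5 + 9)/6 = 30/6 = 5; σ²_C = ((9−1)/6)² = 1.778
te_D = (6 + 4·8 + 16)/6 = 54/6 = 9; σ²_D = ((16−6)/6)² = 2.778
te_E = (9 + 4·13 + 29)/6 = 90/6 = 15; σ²_E = ((29−9)/6)² = 11.111
te_F = (4 + 4·5 + 6)/6 = 30/6 = 5; σ²_F = ((6−4)/6)² = 0.111

Forward pass:
ES_A = 0; EF_A = 2
ES_B = 0; EF_B = 10
ES_C = 2; EF_C = 2+5 = 7
ES_D = max(EF_A=2, EF_C=7) = 7; EF_D = 7+9 = 16
ES_E = max(EF_B=10, EF_C=7) = 10; EF_E = 10+15 = 25
ES_F = max(EF_A=2, EF_D=16, EF_E=25) = 25; EF_F = 25+5 = 30
Expected project duration μ = 30 days. Critical path: B → E → F.

Variance along critical path = 7.111 + 11.111 + 0.111 = 18.333; σ = √18.333 = 4.282 days.
Z = (24 − 30) / 4.282 = -1.401
P(T ≤ 24) = Φ(-1.401) ≈ 0.081

0.081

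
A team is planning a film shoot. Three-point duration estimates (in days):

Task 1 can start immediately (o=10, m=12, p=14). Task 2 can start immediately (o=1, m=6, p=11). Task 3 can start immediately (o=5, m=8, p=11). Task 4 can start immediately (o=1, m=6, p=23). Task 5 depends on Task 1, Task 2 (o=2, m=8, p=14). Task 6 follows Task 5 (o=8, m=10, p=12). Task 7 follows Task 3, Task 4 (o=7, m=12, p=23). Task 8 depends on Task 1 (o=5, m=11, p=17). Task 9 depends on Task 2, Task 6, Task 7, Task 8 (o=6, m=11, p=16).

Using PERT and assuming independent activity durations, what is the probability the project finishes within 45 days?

0.926

te_Task 1 = (10 + 4·12 + 14)/6 = 72/6 = 12; σ²_Task 1 = ((14−10)/6)² = 0.444
te_Task 2 = (1 + 4·6 + 11)/6 = 36/6 = 6; σ²_Task 2 = ((11−1)/6)² = 2.778
te_Task 3 = (5 + 4·8 + 11)/6 = 48/6 = 8; σ²_Task 3 = ((11−5)/6)² = 1.000
te_Task 4 = (1 + 4·6 + 23)/6 = 48/6 = 8; σ²_Task 4 = ((23−1)/6)² = 13.444
te_Task 5 = (2 + 4·8 + 14)/6 = 48/6 = 8; σ²_Task 5 = ((14−2)/6)² = 4.000
te_Task 6 = (8 + 4·10 + 12)/6 = 60/6 = 10; σ²_Task 6 = ((12−8)/6)² = 0.444
te_Task 7 = (7 + 4·12 + 23)/6 = 78/6 = 13; σ²_Task 7 = ((23−7)/6)² = 7.111
te_Task 8 = (5 + 4·11 + 17)/6 = 66/6 = 11; σ²_Task 8 = ((17−5)/6)² = 4.000
te_Task 9 = (6 + 4·11 + 16)/6 = 66/6 = 11; σ²_Task 9 = ((16−6)/6)² = 2.778

Forward pass:
ES_Task 1 = 0; EF_Task 1 = 12
ES_Task 2 = 0; EF_Task 2 = 6
ES_Task 3 = 0; EF_Task 3 = 8
ES_Task 4 = 0; EF_Task 4 = 8
ES_Task 5 = max(EF_Task 1=12, EF_Task 2=6) = 12; EF_Task 5 = 12+8 = 20
ES_Task 6 = 20; EF_Task 6 = 20+10 = 30
ES_Task 7 = max(EF_Task 3=8, EF_Task 4=8) = 8; EF_Task 7 = 8+13 = 21
ES_Task 8 = 12; EF_Task 8 = 12+11 = 23
ES_Task 9 = max(EF_Task 2=6, EF_Task 6=30, EF_Task 7=21, EF_Task 8=23) = 30; EF_Task 9 = 30+11 = 41
Expected project duration μ = 41 days. Critical path: Task 1 → Task 5 → Task 6 → Task 9.

Variance along critical path = 0.444 + 4.000 + 0.444 + 2.778 = 7.667; σ = √7.667 = 2.769 days.
Z = (45 − 41) / 2.769 = 1.445
P(T ≤ 45) = Φ(1.445) ≈ 0.926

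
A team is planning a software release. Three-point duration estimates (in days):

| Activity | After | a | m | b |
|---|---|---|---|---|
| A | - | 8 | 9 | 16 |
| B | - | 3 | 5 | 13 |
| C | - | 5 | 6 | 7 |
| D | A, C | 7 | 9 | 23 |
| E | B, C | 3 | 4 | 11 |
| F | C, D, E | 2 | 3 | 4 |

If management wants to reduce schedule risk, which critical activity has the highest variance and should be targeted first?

D

te_A = (8 + 4·9 + 16)/6 = 60/6 = 10; σ²_A = ((16−8)/6)² = 1.778
te_B = (3 + 4·5 + 13)/6 = 36/6 = 6; σ²_B = ((13−3)/6)² = 2.778
te_C = (5 + 4·6 + 7)/6 = 36/6 = 6; σ²_C = ((7−5)/6)² = 0.111
te_D = (7 + 4·9 + 23)/6 = 66/6 = 11; σ²_D = ((23−7)/6)² = 7.111
te_E = (3 + 4·4 + 11)/6 = 30/6 = 5; σ²_E = ((11−3)/6)² = 1.778
te_F = (2 + 4·3 + 4)/6 = 18/6 = 3; σ²_F = ((4−2)/6)² = 0.111

Forward pass:
ES_A = 0; EF_A = 10
ES_B = 0; EF_B = 6
ES_C = 0; EF_C = 6
ES_D = max(EF_A=10, EF_C=6) = 10; EF_D = 10+11 = 21
ES_E = max(EF_B=6, EF_C=6) = 6; EF_E = 6+5 = 11
ES_F = max(EF_C=6, EF_D=21, EF_E=11) = 21; EF_F = 21+3 = 24
Expected project duration μ = 24 days. Critical path: A → D → F.

Variances on critical path: σ²_A=1.778, σ²_D=7.111, σ²_F=0.111.
Largest is σ²_D = 7.111.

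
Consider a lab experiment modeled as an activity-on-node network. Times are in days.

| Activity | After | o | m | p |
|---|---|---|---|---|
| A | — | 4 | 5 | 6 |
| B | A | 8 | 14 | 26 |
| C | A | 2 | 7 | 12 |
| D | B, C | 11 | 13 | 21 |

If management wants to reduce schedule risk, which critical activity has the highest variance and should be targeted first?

te_A = (4 + 4·5 + 6)/6 = 30/6 = 5; σ²_A = ((6−4)/6)² = 0.111
te_B = (8 + 4·14 + 26)/6 = 90/6 = 15; σ²_B = ((26−8)/6)² = 9.000
te_C = (2 + 4·7 + 12)/6 = 42/6 = 7; σ²_C = ((12−2)/6)² = 2.778
te_D = (11 + 4·13 + 21)/6 = 84/6 = 14; σ²_D = ((21−11)/6)² = 2.778

Forward pass:
ES_A = 0; EF_A = 5
ES_B = 5; EF_B = 5+15 = 20
ES_C = 5; EF_C = 5+7 = 12
ES_D = max(EF_B=20, EF_C=12) = 20; EF_D = 20+14 = 34
Expected project duration μ = 34 days. Critical path: A → B → D.

Variances on critical path: σ²_A=0.111, σ²_B=9.000, σ²_D=2.778.
Largest is σ²_B = 9.000.

B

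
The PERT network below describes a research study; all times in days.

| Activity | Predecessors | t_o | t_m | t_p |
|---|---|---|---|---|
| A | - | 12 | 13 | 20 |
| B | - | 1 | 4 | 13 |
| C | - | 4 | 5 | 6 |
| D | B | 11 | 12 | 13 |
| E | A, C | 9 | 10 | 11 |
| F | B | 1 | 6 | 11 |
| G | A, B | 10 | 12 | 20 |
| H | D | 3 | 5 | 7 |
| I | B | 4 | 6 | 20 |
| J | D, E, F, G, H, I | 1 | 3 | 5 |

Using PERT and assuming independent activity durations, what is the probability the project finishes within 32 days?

0.814

te_A = (12 + 4·13 + 20)/6 = 84/6 = 14; σ²_A = ((20−12)/6)² = 1.778
te_B = (1 + 4·4 + 13)/6 = 30/6 = 5; σ²_B = ((13−1)/6)² = 4.000
te_C = (4 + 4·5 + 6)/6 = 30/6 = 5; σ²_C = ((6−4)/6)² = 0.111
te_D = (11 + 4·12 + 13)/6 = 72/6 = 12; σ²_D = ((13−11)/6)² = 0.111
te_E = (9 + 4·10 + 11)/6 = 60/6 = 10; σ²_E = ((11−9)/6)² = 0.111
te_F = (1 + 4·6 + 11)/6 = 36/6 = 6; σ²_F = ((11−1)/6)² = 2.778
te_G = (10 + 4·12 + 20)/6 = 78/6 = 13; σ²_G = ((20−10)/6)² = 2.778
te_H = (3 + 4·5 + 7)/6 = 30/6 = 5; σ²_H = ((7−3)/6)² = 0.444
te_I = (4 + 4·6 + 20)/6 = 48/6 = 8; σ²_I = ((20−4)/6)² = 7.111
te_J = (1 + 4·3 + 5)/6 = 18/6 = 3; σ²_J = ((5−1)/6)² = 0.444

Forward pass:
ES_A = 0; EF_A = 14
ES_B = 0; EF_B = 5
ES_C = 0; EF_C = 5
ES_D = 5; EF_D = 5+12 = 17
ES_E = max(EF_A=14, EF_C=5) = 14; EF_E = 14+10 = 24
ES_F = 5; EF_F = 5+6 = 11
ES_G = max(EF_A=14, EF_B=5) = 14; EF_G = 14+13 = 27
ES_H = 17; EF_H = 17+5 = 22
ES_I = 5; EF_I = 5+8 = 13
ES_J = max(EF_D=17, EF_E=24, EF_F=11, EF_G=27, EF_H=22, EF_I=13) = 27; EF_J = 27+3 = 30
Expected project duration μ = 30 days. Critical path: A → G → J.

Variance along critical path = 1.778 + 2.778 + 0.444 = 5.000; σ = √5.000 = 2.236 days.
Z = (32 − 30) / 2.236 = 0.894
P(T ≤ 32) = Φ(0.894) ≈ 0.814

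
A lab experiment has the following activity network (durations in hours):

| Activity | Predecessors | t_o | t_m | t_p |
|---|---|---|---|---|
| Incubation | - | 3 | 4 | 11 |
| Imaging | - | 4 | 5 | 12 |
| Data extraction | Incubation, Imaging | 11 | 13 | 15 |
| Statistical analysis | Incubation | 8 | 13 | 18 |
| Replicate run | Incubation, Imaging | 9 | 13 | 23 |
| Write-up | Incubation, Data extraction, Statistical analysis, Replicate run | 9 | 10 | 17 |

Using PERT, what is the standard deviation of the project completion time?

te_Incubation = (3 + 4·4 + 11)/6 = 30/6 = 5; σ²_Incubation = ((11−3)/6)² = 1.778
te_Imaging = (4 + 4·5 + 12)/6 = 36/6 = 6; σ²_Imaging = ((12−4)/6)² = 1.778
te_Data extraction = (11 + 4·13 + 15)/6 = 78/6 = 13; σ²_Data extraction = ((15−11)/6)² = 0.444
te_Statistical analysis = (8 + 4·13 + 18)/6 = 78/6 = 13; σ²_Statistical analysis = ((18−8)/6)² = 2.778
te_Replicate run = (9 + 4·13 + 23)/6 = 84/6 = 14; σ²_Replicate run = ((23−9)/6)² = 5.444
te_Write-up = (9 + 4·10 + 17)/6 = 66/6 = 11; σ²_Write-up = ((17−9)/6)² = 1.778

Forward pass:
ES_Incubation = 0; EF_Incubation = 5
ES_Imaging = 0; EF_Imaging = 6
ES_Data extraction = max(EF_Incubation=5, EF_Imaging=6) = 6; EF_Data extraction = 6+13 = 19
ES_Statistical analysis = 5; EF_Statistical analysis = 5+13 = 18
ES_Replicate run = max(EF_Incubation=5, EF_Imaging=6) = 6; EF_Replicate run = 6+14 = 20
ES_Write-up = max(EF_Incubation=5, EF_Data extraction=19, EF_Statistical analysis=18, EF_Replicate run=20) = 20; EF_Write-up = 20+11 = 31
Expected project duration μ = 31 hours. Critical path: Imaging → Replicate run → Write-up.

Variance along critical path = 1.778 + 5.444 + 1.778 = 9.000
σ = √9.000 = 3.000 hours

3.00 hours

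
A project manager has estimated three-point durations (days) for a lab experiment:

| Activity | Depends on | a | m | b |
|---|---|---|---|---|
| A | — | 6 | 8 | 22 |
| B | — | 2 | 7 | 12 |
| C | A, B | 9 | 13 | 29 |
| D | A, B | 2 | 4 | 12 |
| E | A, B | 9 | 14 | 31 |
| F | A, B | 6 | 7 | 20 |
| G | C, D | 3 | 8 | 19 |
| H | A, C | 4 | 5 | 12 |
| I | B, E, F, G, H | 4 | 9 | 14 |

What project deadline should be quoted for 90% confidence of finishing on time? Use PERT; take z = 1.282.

49.8 days

te_A = (6 + 4·8 + 22)/6 = 60/6 = 10; σ²_A = ((22−6)/6)² = 7.111
te_B = (2 + 4·7 + 12)/6 = 42/6 = 7; σ²_B = ((12−2)/6)² = 2.778
te_C = (9 + 4·13 + 29)/6 = 90/6 = 15; σ²_C = ((29−9)/6)² = 11.111
te_D = (2 + 4·4 + 12)/6 = 30/6 = 5; σ²_D = ((12−2)/6)² = 2.778
te_E = (9 + 4·14 + 31)/6 = 96/6 = 16; σ²_E = ((31−9)/6)² = 13.444
te_F = (6 + 4·7 + 20)/6 = 54/6 = 9; σ²_F = ((20−6)/6)² = 5.444
te_G = (3 + 4·8 + 19)/6 = 54/6 = 9; σ²_G = ((19−3)/6)² = 7.111
te_H = (4 + 4·5 + 12)/6 = 36/6 = 6; σ²_H = ((12−4)/6)² = 1.778
te_I = (4 + 4·9 + 14)/6 = 54/6 = 9; σ²_I = ((14−4)/6)² = 2.778

Forward pass:
ES_A = 0; EF_A = 10
ES_B = 0; EF_B = 7
ES_C = max(EF_A=10, EF_B=7) = 10; EF_C = 10+15 = 25
ES_D = max(EF_A=10, EF_B=7) = 10; EF_D = 10+5 = 15
ES_E = max(EF_A=10, EF_B=7) = 10; EF_E = 10+16 = 26
ES_F = max(EF_A=10, EF_B=7) = 10; EF_F = 10+9 = 19
ES_G = max(EF_C=25, EF_D=15) = 25; EF_G = 25+9 = 34
ES_H = max(EF_A=10, EF_C=25) = 25; EF_H = 25+6 = 31
ES_I = max(EF_B=7, EF_E=26, EF_F=19, EF_G=34, EF_H=31) = 34; EF_I = 34+9 = 43
Expected project duration μ = 43 days. Critical path: A → C → G → I.

Variance along critical path = 7.111 + 11.111 + 7.111 + 2.778 = 28.111; σ = 5.302 days.
D = μ + z·σ = 43 + 1.282·5.302 = 49.8 days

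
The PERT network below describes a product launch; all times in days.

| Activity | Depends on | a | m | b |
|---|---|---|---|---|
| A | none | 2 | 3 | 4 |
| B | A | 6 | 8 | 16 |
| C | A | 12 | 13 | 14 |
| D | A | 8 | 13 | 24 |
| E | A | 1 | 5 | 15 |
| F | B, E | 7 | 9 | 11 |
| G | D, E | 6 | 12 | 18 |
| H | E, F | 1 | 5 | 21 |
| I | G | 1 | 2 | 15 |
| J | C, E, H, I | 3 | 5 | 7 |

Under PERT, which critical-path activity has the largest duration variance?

D

te_A = (2 + 4·3 + 4)/6 = 18/6 = 3; σ²_A = ((4−2)/6)² = 0.111
te_B = (6 + 4·8 + 16)/6 = 54/6 = 9; σ²_B = ((16−6)/6)² = 2.778
te_C = (12 + 4·13 + 14)/6 = 78/6 = 13; σ²_C = ((14−12)/6)² = 0.111
te_D = (8 + 4·13 + 24)/6 = 84/6 = 14; σ²_D = ((24−8)/6)² = 7.111
te_E = (1 + 4·5 + 15)/6 = 36/6 = 6; σ²_E = ((15−1)/6)² = 5.444
te_F = (7 + 4·9 + 11)/6 = 54/6 = 9; σ²_F = ((11−7)/6)² = 0.444
te_G = (6 + 4·12 + 18)/6 = 72/6 = 12; σ²_G = ((18−6)/6)² = 4.000
te_H = (1 + 4·5 + 21)/6 = 42/6 = 7; σ²_H = ((21−1)/6)² = 11.111
te_I = (1 + 4·2 + 15)/6 = 24/6 = 4; σ²_I = ((15−1)/6)² = 5.444
te_J = (3 + 4·5 + 7)/6 = 30/6 = 5; σ²_J = ((7−3)/6)² = 0.444

Forward pass:
ES_A = 0; EF_A = 3
ES_B = 3; EF_B = 3+9 = 12
ES_C = 3; EF_C = 3+13 = 16
ES_D = 3; EF_D = 3+14 = 17
ES_E = 3; EF_E = 3+6 = 9
ES_F = max(EF_B=12, EF_E=9) = 12; EF_F = 12+9 = 21
ES_G = max(EF_D=17, EF_E=9) = 17; EF_G = 17+12 = 29
ES_H = max(EF_E=9, EF_F=21) = 21; EF_H = 21+7 = 28
ES_I = 29; EF_I = 29+4 = 33
ES_J = max(EF_C=16, EF_E=9, EF_H=28, EF_I=33) = 33; EF_J = 33+5 = 38
Expected project duration μ = 38 days. Critical path: A → D → G → I → J.

Variances on critical path: σ²_A=0.111, σ²_D=7.111, σ²_G=4.000, σ²_I=5.444, σ²_J=0.444.
Largest is σ²_D = 7.111.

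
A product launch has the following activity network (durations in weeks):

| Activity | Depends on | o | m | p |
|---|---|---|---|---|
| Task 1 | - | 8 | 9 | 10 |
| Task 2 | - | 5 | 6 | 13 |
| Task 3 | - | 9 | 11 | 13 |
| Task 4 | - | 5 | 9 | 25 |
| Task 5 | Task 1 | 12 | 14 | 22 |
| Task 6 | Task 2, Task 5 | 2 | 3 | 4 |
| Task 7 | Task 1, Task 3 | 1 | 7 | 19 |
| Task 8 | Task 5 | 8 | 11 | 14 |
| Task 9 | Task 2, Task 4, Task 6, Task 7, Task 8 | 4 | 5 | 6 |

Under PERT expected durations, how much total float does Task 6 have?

te_Task 1 = (8 + 4·9 + 10)/6 = 54/6 = 9
te_Task 2 = (5 + 4·6 + 13)/6 = 42/6 = 7
te_Task 3 = (9 + 4·11 + 13)/6 = 66/6 = 11
te_Task 4 = (5 + 4·9 + 25)/6 = 66/6 = 11
te_Task 5 = (12 + 4·14 + 22)/6 = 90/6 = 15
te_Task 6 = (2 + 4·3 + 4)/6 = 18/6 = 3
te_Task 7 = (1 + 4·7 + 19)/6 = 48/6 = 8
te_Task 8 = (8 + 4·11 + 14)/6 = 66/6 = 11
te_Task 9 = (4 + 4·5 + 6)/6 = 30/6 = 5

Forward pass:
ES_Task 1 = 0; EF_Task 1 = 9
ES_Task 2 = 0; EF_Task 2 = 7
ES_Task 3 = 0; EF_Task 3 = 11
ES_Task 4 = 0; EF_Task 4 = 11
ES_Task 5 = 9; EF_Task 5 = 9+15 = 24
ES_Task 6 = max(EF_Task 2=7, EF_Task 5=24) = 24; EF_Task 6 = 24+3 = 27
ES_Task 7 = max(EF_Task 1=9, EF_Task 3=11) = 11; EF_Task 7 = 11+8 = 19
ES_Task 8 = 24; EF_Task 8 = 24+11 = 35
ES_Task 9 = max(EF_Task 2=7, EF_Task 4=11, EF_Task 6=27, EF_Task 7=19, EF_Task 8=35) = 35; EF_Task 9 = 35+5 = 40
Expected project duration μ = 40 weeks. Critical path: Task 1 → Task 5 → Task 8 → Task 9.

Backward pass:
LF_Task 9 = 40; LS_Task 9 = 40−5 = 35
LF_Task 8 = LS_Task 9 = 35; LS_Task 8 = 35−11 = 24
LF_Task 7 = LS_Task 9 = 35; LS_Task 7 = 35−8 = 27
LF_Task 6 = LS_Task 9 = 35; LS_Task 6 = 35−3 = 32
LF_Task 5 = min(LS_Task 6=32, LS_Task 8=24) = 24; LS_Task 5 = 24−15 = 9
LF_Task 4 = LS_Task 9 = 35; LS_Task 4 = 35−11 = 24
LF_Task 3 = LS_Task 7 = 27; LS_Task 3 = 27−11 = 16
LF_Task 2 = min(LS_Task 6=32, LS_Task 9=35) = 32; LS_Task 2 = 32−7 = 25
LF_Task 1 = min(LS_Task 5=9, LS_Task 7=27) = 9; LS_Task 1 = 9−9 = 0
Slack_Task 6 = LS_Task 6 − ES_Task 6 = 32 − 24 = 8

8 weeks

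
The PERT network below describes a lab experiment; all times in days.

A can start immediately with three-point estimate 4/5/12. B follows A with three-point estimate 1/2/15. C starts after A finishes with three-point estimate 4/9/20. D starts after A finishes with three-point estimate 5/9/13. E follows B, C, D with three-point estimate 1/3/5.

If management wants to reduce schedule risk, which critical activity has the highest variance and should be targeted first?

te_A = (4 + 4·5 + 12)/6 = 36/6 = 6; σ²_A = ((12−4)/6)² = 1.778
te_B = (1 + 4·2 + 15)/6 = 24/6 = 4; σ²_B = ((15−1)/6)² = 5.444
te_C = (4 + 4·9 + 20)/6 = 60/6 = 10; σ²_C = ((20−4)/6)² = 7.111
te_D = (5 + 4·9 + 13)/6 = 54/6 = 9; σ²_D = ((13−5)/6)² = 1.778
te_E = (1 + 4·3 + 5)/6 = 18/6 = 3; σ²_E = ((5−1)/6)² = 0.444

Forward pass:
ES_A = 0; EF_A = 6
ES_B = 6; EF_B = 6+4 = 10
ES_C = 6; EF_C = 6+10 = 16
ES_D = 6; EF_D = 6+9 = 15
ES_E = max(EF_B=10, EF_C=16, EF_D=15) = 16; EF_E = 16+3 = 19
Expected project duration μ = 19 days. Critical path: A → C → E.

Variances on critical path: σ²_A=1.778, σ²_C=7.111, σ²_E=0.444.
Largest is σ²_C = 7.111.

C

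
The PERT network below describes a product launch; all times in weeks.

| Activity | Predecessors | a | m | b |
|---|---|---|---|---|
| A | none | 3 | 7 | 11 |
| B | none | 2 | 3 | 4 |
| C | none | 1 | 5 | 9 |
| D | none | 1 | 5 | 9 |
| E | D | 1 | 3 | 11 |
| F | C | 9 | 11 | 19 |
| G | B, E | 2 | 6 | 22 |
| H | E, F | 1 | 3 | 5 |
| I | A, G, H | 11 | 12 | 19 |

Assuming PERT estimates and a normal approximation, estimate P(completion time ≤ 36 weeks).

0.875

te_A = (3 + 4·7 + 11)/6 = 42/6 = 7; σ²_A = ((11−3)/6)² = 1.778
te_B = (2 + 4·3 + 4)/6 = 18/6 = 3; σ²_B = ((4−2)/6)² = 0.111
te_C = (1 + 4·5 + 9)/6 = 30/6 = 5; σ²_C = ((9−1)/6)² = 1.778
te_D = (1 + 4·5 + 9)/6 = 30/6 = 5; σ²_D = ((9−1)/6)² = 1.778
te_E = (1 + 4·3 + 11)/6 = 24/6 = 4; σ²_E = ((11−1)/6)² = 2.778
te_F = (9 + 4·11 + 19)/6 = 72/6 = 12; σ²_F = ((19−9)/6)² = 2.778
te_G = (2 + 4·6 + 22)/6 = 48/6 = 8; σ²_G = ((22−2)/6)² = 11.111
te_H = (1 + 4·3 + 5)/6 = 18/6 = 3; σ²_H = ((5−1)/6)² = 0.444
te_I = (11 + 4·12 + 19)/6 = 78/6 = 13; σ²_I = ((19−11)/6)² = 1.778

Forward pass:
ES_A = 0; EF_A = 7
ES_B = 0; EF_B = 3
ES_C = 0; EF_C = 5
ES_D = 0; EF_D = 5
ES_E = 5; EF_E = 5+4 = 9
ES_F = 5; EF_F = 5+12 = 17
ES_G = max(EF_B=3, EF_E=9) = 9; EF_G = 9+8 = 17
ES_H = max(EF_E=9, EF_F=17) = 17; EF_H = 17+3 = 20
ES_I = max(EF_A=7, EF_G=17, EF_H=20) = 20; EF_I = 20+13 = 33
Expected project duration μ = 33 weeks. Critical path: C → F → H → I.

Variance along critical path = 1.778 + 2.778 + 0.444 + 1.778 = 6.778; σ = √6.778 = 2.603 weeks.
Z = (36 − 33) / 2.603 = 1.152
P(T ≤ 36) = Φ(1.152) ≈ 0.875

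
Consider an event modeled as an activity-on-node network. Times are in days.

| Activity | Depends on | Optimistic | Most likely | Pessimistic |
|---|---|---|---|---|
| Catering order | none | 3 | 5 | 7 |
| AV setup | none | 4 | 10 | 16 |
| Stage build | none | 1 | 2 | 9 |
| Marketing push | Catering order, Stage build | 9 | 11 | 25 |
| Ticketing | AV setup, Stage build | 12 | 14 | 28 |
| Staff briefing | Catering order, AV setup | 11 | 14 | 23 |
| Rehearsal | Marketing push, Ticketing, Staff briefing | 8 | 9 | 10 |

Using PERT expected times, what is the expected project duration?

35 days

te_Catering order = (3 + 4·5 + 7)/6 = 30/6 = 5
te_AV setup = (4 + 4·10 + 16)/6 = 60/6 = 10
te_Stage build = (1 + 4·2 + 9)/6 = 18/6 = 3
te_Marketing push = (9 + 4·11 + 25)/6 = 78/6 = 13
te_Ticketing = (12 + 4·14 + 28)/6 = 96/6 = 16
te_Staff briefing = (11 + 4·14 + 23)/6 = 90/6 = 15
te_Rehearsal = (8 + 4·9 + 10)/6 = 54/6 = 9

Forward pass:
ES_Catering order = 0; EF_Catering order = 5
ES_AV setup = 0; EF_AV setup = 10
ES_Stage build = 0; EF_Stage build = 3
ES_Marketing push = max(EF_Catering order=5, EF_Stage build=3) = 5; EF_Marketing push = 5+13 = 18
ES_Ticketing = max(EF_AV setup=10, EF_Stage build=3) = 10; EF_Ticketing = 10+16 = 26
ES_Staff briefing = max(EF_Catering order=5, EF_AV setup=10) = 10; EF_Staff briefing = 10+15 = 25
ES_Rehearsal = max(EF_Marketing push=18, EF_Ticketing=26, EF_Staff briefing=25) = 26; EF_Rehearsal = 26+9 = 35
Expected project duration μ = 35 days. Critical path: AV setup → Ticketing → Rehearsal.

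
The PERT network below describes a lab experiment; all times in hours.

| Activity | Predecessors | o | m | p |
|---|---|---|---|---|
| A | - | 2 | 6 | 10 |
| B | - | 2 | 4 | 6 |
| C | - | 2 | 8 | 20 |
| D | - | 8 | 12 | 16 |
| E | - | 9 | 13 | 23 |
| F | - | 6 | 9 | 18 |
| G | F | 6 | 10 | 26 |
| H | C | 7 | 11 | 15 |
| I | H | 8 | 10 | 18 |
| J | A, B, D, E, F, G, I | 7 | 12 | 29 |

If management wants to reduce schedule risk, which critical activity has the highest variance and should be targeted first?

J

te_A = (2 + 4·6 + 10)/6 = 36/6 = 6; σ²_A = ((10−2)/6)² = 1.778
te_B = (2 + 4·4 + 6)/6 = 24/6 = 4; σ²_B = ((6−2)/6)² = 0.444
te_C = (2 + 4·8 + 20)/6 = 54/6 = 9; σ²_C = ((20−2)/6)² = 9.000
te_D = (8 + 4·12 + 16)/6 = 72/6 = 12; σ²_D = ((16−8)/6)² = 1.778
te_E = (9 + 4·13 + 23)/6 = 84/6 = 14; σ²_E = ((23−9)/6)² = 5.444
te_F = (6 + 4·9 + 18)/6 = 60/6 = 10; σ²_F = ((18−6)/6)² = 4.000
te_G = (6 + 4·10 + 26)/6 = 72/6 = 12; σ²_G = ((26−6)/6)² = 11.111
te_H = (7 + 4·11 + 15)/6 = 66/6 = 11; σ²_H = ((15−7)/6)² = 1.778
te_I = (8 + 4·10 + 18)/6 = 66/6 = 11; σ²_I = ((18−8)/6)² = 2.778
te_J = (7 + 4·12 + 29)/6 = 84/6 = 14; σ²_J = ((29−7)/6)² = 13.444

Forward pass:
ES_A = 0; EF_A = 6
ES_B = 0; EF_B = 4
ES_C = 0; EF_C = 9
ES_D = 0; EF_D = 12
ES_E = 0; EF_E = 14
ES_F = 0; EF_F = 10
ES_G = 10; EF_G = 10+12 = 22
ES_H = 9; EF_H = 9+11 = 20
ES_I = 20; EF_I = 20+11 = 31
ES_J = max(EF_A=6, EF_B=4, EF_D=12, EF_E=14, EF_F=10, EF_G=22, EF_I=31) = 31; EF_J = 31+14 = 45
Expected project duration μ = 45 hours. Critical path: C → H → I → J.

Variances on critical path: σ²_C=9.000, σ²_H=1.778, σ²_I=2.778, σ²_J=13.444.
Largest is σ²_J = 13.444.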